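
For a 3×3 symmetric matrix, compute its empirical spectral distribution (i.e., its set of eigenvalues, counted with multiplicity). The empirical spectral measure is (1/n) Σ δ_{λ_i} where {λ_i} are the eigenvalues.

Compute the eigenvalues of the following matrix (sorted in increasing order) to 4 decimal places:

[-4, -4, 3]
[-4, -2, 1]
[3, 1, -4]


Since M is real symmetric, all three eigenvalues are real; they are the roots of det(λI − M) = λ³ − (tr M) λ² + s λ − det M, where s is the sum of the principal 2×2 minors.
tr M = -4 + (-2) + (-4) = -10.
s = ((-4)·(-2) − (-4)²) + ((-4)·(-4) − 3²) + ((-2)·(-4) − 1²) = -8 + 7 + 7 = 6.
det M (expand along row 1) = (-4)·7 − (-4)·13 + 3·2 = 30.
Characteristic polynomial: λ³ + 10λ² + 6λ − 30 = 0.
Substitute λ = y + (tr M)/3 = y − 3.333333 to remove the quadratic term: y³ + p·y + q = 0 with p = s − (tr M)²/3 = -27.333333 and q = −2(tr M)³/27 + (tr M)·s/3 − det M = 24.074074.
Three real roots ⇒ use the trigonometric (Viète) form: r = 2√(−p/3) = 6.036923, φ = arccos(3q/(p·r)) = arccos(-0.437686) = 2.023820 rad.
y_k = r·cos(φ/3 − 2πk/3) for k = 0, 1, 2 gives y = 4.714552, 0.908162, -5.622714.
λ_k = y_k − 3.333333 gives λ = 1.3812, -2.4252, -8.9560 (check: the sum is -10.0000 = tr M).

Eigenvalues sorted in increasing order: [-8.9560, -2.4252, 1.3812].


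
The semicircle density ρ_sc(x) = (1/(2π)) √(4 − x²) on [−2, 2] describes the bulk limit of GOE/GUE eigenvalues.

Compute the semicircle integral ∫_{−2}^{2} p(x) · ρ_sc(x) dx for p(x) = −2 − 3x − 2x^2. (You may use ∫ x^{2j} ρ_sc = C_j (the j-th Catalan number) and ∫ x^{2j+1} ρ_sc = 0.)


Write p(x) = Σ a_i x^i, split into monomials and integrate each against ρ_sc separately.
Using ∫ x^{2j} ρ_sc = C_j = (1/(j+1)) C(2j, j) (Catalan numbers) and ∫ x^{2j+1} ρ_sc = 0 (odd monomials vanish by symmetry):
  i = 0 (even): a_0 · C_{0} = -2 · 1 = -2
  i = 1 (odd): ∫ x^1 ρ_sc = 0 (vanishes)
  i = 2 (even): a_2 · C_{1} = -2 · 1 = -2

Summing the contributions: ∫_{−2}^{2} p(x) ρ_sc(x) dx = (-2) + (-2) = -4.


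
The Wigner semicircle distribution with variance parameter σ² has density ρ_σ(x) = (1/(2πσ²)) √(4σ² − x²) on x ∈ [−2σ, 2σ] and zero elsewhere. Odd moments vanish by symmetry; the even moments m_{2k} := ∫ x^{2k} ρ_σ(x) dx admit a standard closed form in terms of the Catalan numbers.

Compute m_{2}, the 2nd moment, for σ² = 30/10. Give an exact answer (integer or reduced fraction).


By the scaled semicircle moment identity, m_{2k} = σ^{2k} · C_k with k = 1.
C_1 = (1/(k+1)) · C(2k, k) = (1/2) · C(2, 1) = (1/2) · 2 = 1.
σ^{2k} = (σ²)^k = (30/10)^1 = 3.

Therefore m_{2} = σ^{2} · C_1 = 3 · 1 = 3.


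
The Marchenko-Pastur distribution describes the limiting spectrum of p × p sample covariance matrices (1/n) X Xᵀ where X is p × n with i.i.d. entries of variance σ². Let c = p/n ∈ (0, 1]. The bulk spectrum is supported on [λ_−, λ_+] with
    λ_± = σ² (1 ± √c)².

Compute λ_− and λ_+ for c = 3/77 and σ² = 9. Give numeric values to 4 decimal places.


c = 3/77 = 0.038961; √c = 0.197386.
λ_− = σ² (1 − √c)² = 9 · (1 − 0.197386)² = 9 · (0.802614)² = 5.797710.
λ_+ = σ² (1 + √c)² = 9 · (1 + 0.197386)² = 9 · (1.197386)² = 12.903589.

Rounded to 4 decimal places: λ_− ≈ 5.7977, λ_+ ≈ 12.9036.


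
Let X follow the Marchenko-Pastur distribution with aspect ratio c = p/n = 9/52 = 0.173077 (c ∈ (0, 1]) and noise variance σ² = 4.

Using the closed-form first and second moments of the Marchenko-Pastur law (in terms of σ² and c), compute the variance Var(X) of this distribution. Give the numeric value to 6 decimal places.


Recall the MP moments m_1 = E[X] = σ² and m_2 = E[X²] = σ⁴ (1 + c).
m_1 = E[X] = σ² = 4, so m_1² = 16.
m_2 = E[X²] = σ⁴ (1 + c) = 16 · (1 + 0.173077) = 16 · 1.173077 = 18.769231.
(Note m_2 − m_1² simplifies to c · σ⁴ = 0.173077 · 16.)

Var(X) = m_2 − m_1² = 18.769231 − 16 = 2.769231.


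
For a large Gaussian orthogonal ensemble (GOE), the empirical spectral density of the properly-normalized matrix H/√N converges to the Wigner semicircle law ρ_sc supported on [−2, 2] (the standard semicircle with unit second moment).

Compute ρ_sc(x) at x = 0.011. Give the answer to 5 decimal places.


ρ_sc(x) = (1/(2π)) √(4 − x²). With x = 0.011:
  4 − x² = 4 − (0.011)² = 4 − 0.000121 = 3.999879.
  √(4 − x²) = 1.999970.
  1/(2π) = 0.159155.
  ρ_sc(0.011) = 0.159155 · 1.999970 = 0.318305.

Rounded to 5 decimal places: ρ_sc(0.011) ≈ 0.31831.


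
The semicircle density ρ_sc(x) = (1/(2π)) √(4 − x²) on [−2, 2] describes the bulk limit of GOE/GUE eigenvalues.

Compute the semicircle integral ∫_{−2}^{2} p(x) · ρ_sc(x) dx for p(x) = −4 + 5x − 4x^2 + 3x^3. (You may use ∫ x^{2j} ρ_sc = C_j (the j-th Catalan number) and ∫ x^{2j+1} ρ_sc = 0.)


Write p(x) = Σ a_i x^i, split into monomials and integrate each against ρ_sc separately.
Using ∫ x^{2j} ρ_sc = C_j = (1/(j+1)) C(2j, j) (Catalan numbers) and ∫ x^{2j+1} ρ_sc = 0 (odd monomials vanish by symmetry):
  i = 0 (even): a_0 · C_{0} = -4 · 1 = -4
  i = 1 (odd): ∫ x^1 ρ_sc = 0 (vanishes)
  i = 2 (even): a_2 · C_{1} = -4 · 1 = -4
  i = 3 (odd): ∫ x^3 ρ_sc = 0 (vanishes)

Summing the contributions: ∫_{−2}^{2} p(x) ρ_sc(x) dx = (-4) + (-4) = -8.


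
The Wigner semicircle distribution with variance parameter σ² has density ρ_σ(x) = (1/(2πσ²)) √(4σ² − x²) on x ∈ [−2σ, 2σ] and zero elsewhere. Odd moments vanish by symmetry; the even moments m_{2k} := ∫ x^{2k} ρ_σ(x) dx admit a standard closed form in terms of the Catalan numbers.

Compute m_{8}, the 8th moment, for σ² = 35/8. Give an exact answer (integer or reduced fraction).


By the scaled semicircle moment identity, m_{2k} = σ^{2k} · C_k with k = 4.
C_4 = (1/(k+1)) · C(2k, k) = (1/5) · C(8, 4) = (1/5) · 70 = 14.
σ^{2k} = (σ²)^k = (35/8)^4 = 1500625/4096.

Therefore m_{8} = σ^{8} · C_4 = (1500625/4096) · 14 = 10504375/2048.


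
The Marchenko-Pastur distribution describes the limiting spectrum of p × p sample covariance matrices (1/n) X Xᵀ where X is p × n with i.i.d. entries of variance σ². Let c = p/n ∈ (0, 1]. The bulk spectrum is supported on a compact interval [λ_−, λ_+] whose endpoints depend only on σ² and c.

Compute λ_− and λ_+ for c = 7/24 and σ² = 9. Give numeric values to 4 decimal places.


c = 7/24 = 0.291667; √c = 0.540062.
λ_− = σ² (1 − √c)² = 9 · (1 − 0.540062)² = 9 · (0.459938)² = 1.903889.
λ_+ = σ² (1 + √c)² = 9 · (1 + 0.540062)² = 9 · (1.540062)² = 21.346111.

Rounded to 4 decimal places: λ_− ≈ 1.9039, λ_+ ≈ 21.3461.


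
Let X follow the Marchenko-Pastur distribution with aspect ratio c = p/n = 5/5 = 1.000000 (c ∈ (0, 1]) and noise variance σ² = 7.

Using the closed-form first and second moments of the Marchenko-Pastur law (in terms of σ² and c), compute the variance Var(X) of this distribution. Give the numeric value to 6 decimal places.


Recall the MP moments m_1 = E[X] = σ² and m_2 = E[X²] = σ⁴ (1 + c).
m_1 = E[X] = σ² = 7, so m_1² = 49.
m_2 = E[X²] = σ⁴ (1 + c) = 49 · (1 + 1.000000) = 49 · 2.000000 = 98.000000.
(Note m_2 − m_1² simplifies to c · σ⁴ = 1.000000 · 49.)

Var(X) = m_2 − m_1² = 98.000000 − 49 = 49.000000.


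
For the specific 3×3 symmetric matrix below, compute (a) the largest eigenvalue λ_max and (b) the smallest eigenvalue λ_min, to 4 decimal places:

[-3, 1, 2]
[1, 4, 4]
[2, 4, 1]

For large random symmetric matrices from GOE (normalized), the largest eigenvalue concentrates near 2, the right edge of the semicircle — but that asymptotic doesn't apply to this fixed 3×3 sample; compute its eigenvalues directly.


Since M is real symmetric, all three eigenvalues are real; they are the roots of det(λI − M) = λ³ − (tr M) λ² + s λ − det M, where s is the sum of the principal 2×2 minors.
tr M = -3 + 4 + 1 = 2.
s = ((-3)·4 − 1²) + ((-3)·1 − 2²) + (4·1 − 4²) = -13 + (-7) + (-12) = -32.
det M (expand along row 1) = (-3)·(-12) − 1·(-7) + 2·(-4) = 35.
Characteristic polynomial: λ³ − 2λ² − 32λ − 35 = 0.
Substitute λ = y + (tr M)/3 = y + 0.666667 to remove the quadratic term: y³ + p·y + q = 0 with p = s − (tr M)²/3 = -33.333333 and q = −2(tr M)³/27 + (tr M)·s/3 − det M = -56.925926.
Three real roots ⇒ use the trigonometric (Viète) form: r = 2√(−p/3) = 6.666667, φ = arccos(3q/(p·r)) = arccos(0.768500) = 0.694303 rad.
y_k = r·cos(φ/3 − 2πk/3) for k = 0, 1, 2 gives y = 6.488923, -1.920171, -4.568752.
λ_k = y_k + 0.666667 gives λ = 7.1556, -1.2535, -3.9021 (check: the sum is 2.0000 = tr M).

Hence λ_max = 7.1556 and λ_min = -3.9021.


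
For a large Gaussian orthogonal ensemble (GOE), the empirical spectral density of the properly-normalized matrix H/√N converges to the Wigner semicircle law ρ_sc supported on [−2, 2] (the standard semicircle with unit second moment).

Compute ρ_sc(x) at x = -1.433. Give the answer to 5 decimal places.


ρ_sc(x) = (1/(2π)) √(4 − x²). With x = -1.433:
  4 − x² = 4 − (-1.433)² = 4 − 2.053489 = 1.946511.
  √(4 − x²) = 1.395174.
  1/(2π) = 0.159155.
  ρ_sc(-1.433) = 0.159155 · 1.395174 = 0.222049.

Rounded to 5 decimal places: ρ_sc(-1.433) ≈ 0.22205.


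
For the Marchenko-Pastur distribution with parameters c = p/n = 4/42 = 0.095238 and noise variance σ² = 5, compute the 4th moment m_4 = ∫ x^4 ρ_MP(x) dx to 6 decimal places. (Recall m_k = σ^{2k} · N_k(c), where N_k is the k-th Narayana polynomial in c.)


E[X⁴] = σ⁸ (1 + 6c + 6c² + c³) (fourth MP moment). With σ² = 5 (so σ⁸ = 625) and c = 4/42 = 0.095238: E[X⁴] = 625 · (1 + 6·0.095238 + 6·(0.095238)² + (0.095238)³) = 625 · 1.626714.

So E[X^4] = 1016.696361.


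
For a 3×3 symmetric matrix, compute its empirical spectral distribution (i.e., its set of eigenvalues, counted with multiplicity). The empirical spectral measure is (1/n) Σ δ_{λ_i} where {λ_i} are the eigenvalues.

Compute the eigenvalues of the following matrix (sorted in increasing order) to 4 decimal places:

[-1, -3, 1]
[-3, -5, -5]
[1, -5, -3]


Since M is real symmetric, all three eigenvalues are real; they are the roots of det(λI − M) = λ³ − (tr M) λ² + s λ − det M, where s is the sum of the principal 2×2 minors.
tr M = -1 + (-5) + (-3) = -9.
s = ((-1)·(-5) − (-3)²) + ((-1)·(-3) − 1²) + ((-5)·(-3) − (-5)²) = -4 + 2 + (-10) = -12.
det M (expand along row 1) = (-1)·(-10) − (-3)·14 + 1·20 = 72.
Characteristic polynomial: λ³ + 9λ² − 12λ − 72 = 0.
Substitute λ = y + (tr M)/3 = y − 3.000000 to remove the quadratic term: y³ + p·y + q = 0 with p = s − (tr M)²/3 = -39.000000 and q = −2(tr M)³/27 + (tr M)·s/3 − det M = 18.000000.
Three real roots ⇒ use the trigonometric (Viète) form: r = 2√(−p/3) = 7.211103, φ = arccos(3q/(p·r)) = arccos(-0.192012) = 1.764008 rad.
y_k = r·cos(φ/3 − 2πk/3) for k = 0, 1, 2 gives y = 6.000000, 0.464102, -6.464102.
λ_k = y_k − 3.000000 gives λ = 3.0000, -2.5359, -9.4641 (check: the sum is -9.0000 = tr M).

Eigenvalues sorted in increasing order: [-9.4641, -2.5359, 3.0000].


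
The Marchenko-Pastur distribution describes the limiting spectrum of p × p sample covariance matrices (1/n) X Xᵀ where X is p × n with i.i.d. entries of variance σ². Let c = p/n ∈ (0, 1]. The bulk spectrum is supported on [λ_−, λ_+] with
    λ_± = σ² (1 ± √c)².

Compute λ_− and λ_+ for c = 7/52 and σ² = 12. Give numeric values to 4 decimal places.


c = 7/52 = 0.134615; √c = 0.366900.
λ_− = σ² (1 − √c)² = 12 · (1 − 0.366900)² = 12 · (0.633100)² = 4.809792.
λ_+ = σ² (1 + √c)² = 12 · (1 + 0.366900)² = 12 · (1.366900)² = 22.420977.

Rounded to 4 decimal places: λ_− ≈ 4.8098, λ_+ ≈ 22.4210.


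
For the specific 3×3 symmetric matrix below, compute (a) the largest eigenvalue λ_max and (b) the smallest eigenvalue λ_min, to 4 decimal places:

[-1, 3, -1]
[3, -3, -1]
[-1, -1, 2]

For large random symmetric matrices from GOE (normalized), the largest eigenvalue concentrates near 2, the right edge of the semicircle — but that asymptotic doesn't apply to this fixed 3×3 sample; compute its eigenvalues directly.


Since M is real symmetric, all three eigenvalues are real; they are the roots of det(λI − M) = λ³ − (tr M) λ² + s λ − det M, where s is the sum of the principal 2×2 minors.
tr M = -1 + (-3) + 2 = -2.
s = ((-1)·(-3) − 3²) + ((-1)·2 − (-1)²) + ((-3)·2 − (-1)²) = -6 + (-3) + (-7) = -16.
det M (expand along row 1) = (-1)·(-7) − 3·5 + (-1)·(-6) = -2.
Characteristic polynomial: λ³ + 2λ² − 16λ + 2 = 0.
Substitute λ = y + (tr M)/3 = y − 0.666667 to remove the quadratic term: y³ + p·y + q = 0 with p = s − (tr M)²/3 = -17.333333 and q = −2(tr M)³/27 + (tr M)·s/3 − det M = 13.259259.
Three real roots ⇒ use the trigonometric (Viète) form: r = 2√(−p/3) = 4.807402, φ = arccos(3q/(p·r)) = arccos(-0.477362) = 2.068447 rad.
y_k = r·cos(φ/3 − 2πk/3) for k = 0, 1, 2 gives y = 3.709273, 0.793816, -4.503089.
λ_k = y_k − 0.666667 gives λ = 3.0426, 0.1271, -5.1698 (check: the sum is -2.0000 = tr M).

Hence λ_max = 3.0426 and λ_min = -5.1698.


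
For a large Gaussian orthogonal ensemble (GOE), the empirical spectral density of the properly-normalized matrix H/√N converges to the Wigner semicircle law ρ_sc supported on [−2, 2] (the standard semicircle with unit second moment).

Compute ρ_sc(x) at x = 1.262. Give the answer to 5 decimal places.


ρ_sc(x) = (1/(2π)) √(4 − x²). With x = 1.262:
  4 − x² = 4 − (1.262)² = 4 − 1.592644 = 2.407356.
  √(4 − x²) = 1.551566.
  1/(2π) = 0.159155.
  ρ_sc(1.262) = 0.159155 · 1.551566 = 0.246939.

Rounded to 5 decimal places: ρ_sc(1.262) ≈ 0.24694.


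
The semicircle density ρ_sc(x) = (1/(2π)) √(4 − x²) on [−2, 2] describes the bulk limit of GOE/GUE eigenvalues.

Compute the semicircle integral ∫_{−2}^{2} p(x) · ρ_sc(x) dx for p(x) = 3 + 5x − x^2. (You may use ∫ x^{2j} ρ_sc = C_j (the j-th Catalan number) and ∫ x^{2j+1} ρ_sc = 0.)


Write p(x) = Σ a_i x^i, split into monomials and integrate each against ρ_sc separately.
Using ∫ x^{2j} ρ_sc = C_j = (1/(j+1)) C(2j, j) (Catalan numbers) and ∫ x^{2j+1} ρ_sc = 0 (odd monomials vanish by symmetry):
  i = 0 (even): a_0 · C_{0} = 3 · 1 = 3
  i = 1 (odd): ∫ x^1 ρ_sc = 0 (vanishes)
  i = 2 (even): a_2 · C_{1} = -1 · 1 = -1

Summing the contributions: ∫_{−2}^{2} p(x) ρ_sc(x) dx = 3 + (-1) = 2.


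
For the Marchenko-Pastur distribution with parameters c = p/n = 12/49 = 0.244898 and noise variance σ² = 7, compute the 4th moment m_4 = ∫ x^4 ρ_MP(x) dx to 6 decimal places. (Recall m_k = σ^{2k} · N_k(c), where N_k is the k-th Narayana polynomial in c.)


E[X⁴] = σ⁸ (1 + 6c + 6c² + c³) (fourth MP moment). With σ² = 7 (so σ⁸ = 2401) and c = 12/49 = 0.244898: E[X⁴] = 2401 · (1 + 6·0.244898 + 6·(0.244898)² + (0.244898)³) = 2401 · 2.843926.

So E[X^4] = 6828.265306.


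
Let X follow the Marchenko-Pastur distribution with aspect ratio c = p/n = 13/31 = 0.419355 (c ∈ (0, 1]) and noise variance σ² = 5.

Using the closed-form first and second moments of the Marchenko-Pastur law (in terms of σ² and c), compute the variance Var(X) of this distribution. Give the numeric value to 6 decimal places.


Recall the MP moments m_1 = E[X] = σ² and m_2 = E[X²] = σ⁴ (1 + c).
m_1 = E[X] = σ² = 5, so m_1² = 25.
m_2 = E[X²] = σ⁴ (1 + c) = 25 · (1 + 0.419355) = 25 · 1.419355 = 35.483871.
(Note m_2 − m_1² simplifies to c · σ⁴ = 0.419355 · 25.)

Var(X) = m_2 − m_1² = 35.483871 − 25 = 10.483871.


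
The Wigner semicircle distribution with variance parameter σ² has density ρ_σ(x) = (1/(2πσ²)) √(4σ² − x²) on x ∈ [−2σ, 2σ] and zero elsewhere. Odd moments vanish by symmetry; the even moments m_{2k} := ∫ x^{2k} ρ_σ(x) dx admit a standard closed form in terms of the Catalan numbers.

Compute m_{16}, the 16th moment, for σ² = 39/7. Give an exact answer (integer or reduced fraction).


By the scaled semicircle moment identity, m_{2k} = σ^{2k} · C_k with k = 8.
C_8 = (1/(k+1)) · C(2k, k) = (1/9) · C(16, 8) = (1/9) · 12870 = 1430.
σ^{2k} = (σ²)^k = (39/7)^8 = 5352009260481/5764801.

Therefore m_{16} = σ^{16} · C_8 = (5352009260481/5764801) · 1430 = 7653373242487830/5764801.


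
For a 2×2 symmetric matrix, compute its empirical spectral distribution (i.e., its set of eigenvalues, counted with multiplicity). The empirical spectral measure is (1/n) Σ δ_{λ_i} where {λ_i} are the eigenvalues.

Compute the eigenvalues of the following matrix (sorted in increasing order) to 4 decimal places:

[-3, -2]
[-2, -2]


Since M is real symmetric, both eigenvalues are real; they are the roots of det(λI − M) = λ² − (tr M) λ + det M.
tr M = -3 + (-2) = -5.
det M = (-3)·(-2) − (-2)² = 6 − 4 = 2.
Characteristic polynomial: λ² + 5λ + 2 = 0.
Discriminant Δ = (tr M)² − 4·det M = 25 − 8 = 17; √Δ = 4.123106.
λ = (tr M ± √Δ)/2 = (-5 ± 4.123106)/2, giving (tr M − √Δ)/2 = -4.5616 and (tr M + √Δ)/2 = -0.4384.

Eigenvalues sorted in increasing order: [-4.5616, -0.4384].


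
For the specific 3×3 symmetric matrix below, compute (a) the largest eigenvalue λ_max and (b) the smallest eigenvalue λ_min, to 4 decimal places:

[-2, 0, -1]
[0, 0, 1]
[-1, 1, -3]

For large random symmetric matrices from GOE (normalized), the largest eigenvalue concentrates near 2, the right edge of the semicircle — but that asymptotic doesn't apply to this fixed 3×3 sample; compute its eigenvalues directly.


Since M is real symmetric, all three eigenvalues are real; they are the roots of det(λI − M) = λ³ − (tr M) λ² + s λ − det M, where s is the sum of the principal 2×2 minors.
tr M = -2 + 0 + (-3) = -5.
s = ((-2)·0 − 0²) + ((-2)·(-3) − (-1)²) + (0·(-3) − 1²) = 0 + 5 + (-1) = 4.
det M (expand along row 1) = (-2)·(-1) − 0·1 + (-1)·0 = 2.
Characteristic polynomial: λ³ + 5λ² + 4λ − 2 = 0.
Substitute λ = y + (tr M)/3 = y − 1.666667 to remove the quadratic term: y³ + p·y + q = 0 with p = s − (tr M)²/3 = -4.333333 and q = −2(tr M)³/27 + (tr M)·s/3 − det M = 0.592593.
Three real roots ⇒ use the trigonometric (Viète) form: r = 2√(−p/3) = 2.403701, φ = arccos(3q/(p·r)) = arccos(-0.170677) = 1.742313 rad.
y_k = r·cos(φ/3 − 2πk/3) for k = 0, 1, 2 gives y = 2.009590, 0.137350, -2.146940.
λ_k = y_k − 1.666667 gives λ = 0.3429, -1.5293, -3.8136 (check: the sum is -5.0000 = tr M).

Hence λ_max = 0.3429 and λ_min = -3.8136.


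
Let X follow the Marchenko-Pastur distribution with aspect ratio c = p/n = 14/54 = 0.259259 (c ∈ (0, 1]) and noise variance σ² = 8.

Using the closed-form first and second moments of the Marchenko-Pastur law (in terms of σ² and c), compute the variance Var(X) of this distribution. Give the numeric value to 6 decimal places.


Recall the MP moments m_1 = E[X] = σ² and m_2 = E[X²] = σ⁴ (1 + c).
m_1 = E[X] = σ² = 8, so m_1² = 64.
m_2 = E[X²] = σ⁴ (1 + c) = 64 · (1 + 0.259259) = 64 · 1.259259 = 80.592593.
(Note m_2 − m_1² simplifies to c · σ⁴ = 0.259259 · 64.)

Var(X) = m_2 − m_1² = 80.592593 − 64 = 16.592593.


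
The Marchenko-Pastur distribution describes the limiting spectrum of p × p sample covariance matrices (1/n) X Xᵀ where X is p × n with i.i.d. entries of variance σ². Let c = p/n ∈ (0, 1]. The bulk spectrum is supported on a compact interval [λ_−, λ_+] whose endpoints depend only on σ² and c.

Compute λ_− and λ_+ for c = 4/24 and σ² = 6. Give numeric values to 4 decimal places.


c = 4/24 = 0.166667; √c = 0.408248.
λ_− = σ² (1 − √c)² = 6 · (1 − 0.408248)² = 6 · (0.591752)² = 2.101021.
λ_+ = σ² (1 + √c)² = 6 · (1 + 0.408248)² = 6 · (1.408248)² = 11.898979.

Rounded to 4 decimal places: λ_− ≈ 2.1010, λ_+ ≈ 11.8990.


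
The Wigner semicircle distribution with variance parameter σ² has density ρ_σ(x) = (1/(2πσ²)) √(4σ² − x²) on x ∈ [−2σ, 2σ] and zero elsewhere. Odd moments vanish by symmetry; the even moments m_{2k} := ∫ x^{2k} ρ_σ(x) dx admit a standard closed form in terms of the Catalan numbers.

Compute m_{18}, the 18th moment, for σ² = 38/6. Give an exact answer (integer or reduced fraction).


By the scaled semicircle moment identity, m_{2k} = σ^{2k} · C_k with k = 9.
C_9 = (1/(k+1)) · C(2k, k) = (1/10) · C(18, 9) = (1/10) · 48620 = 4862.
σ^{2k} = (σ²)^k = (38/6)^9 = 322687697779/19683.

Therefore m_{18} = σ^{18} · C_9 = (322687697779/19683) · 4862 = 1568907586601498/19683.


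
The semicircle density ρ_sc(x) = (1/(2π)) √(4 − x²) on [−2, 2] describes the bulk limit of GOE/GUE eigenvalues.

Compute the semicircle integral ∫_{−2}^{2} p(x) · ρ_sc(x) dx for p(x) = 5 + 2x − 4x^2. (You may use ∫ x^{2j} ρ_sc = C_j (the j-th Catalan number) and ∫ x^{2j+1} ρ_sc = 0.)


Write p(x) = Σ a_i x^i, split into monomials and integrate each against ρ_sc separately.
Using ∫ x^{2j} ρ_sc = C_j = (1/(j+1)) C(2j, j) (Catalan numbers) and ∫ x^{2j+1} ρ_sc = 0 (odd monomials vanish by symmetry):
  i = 0 (even): a_0 · C_{0} = 5 · 1 = 5
  i = 1 (odd): ∫ x^1 ρ_sc = 0 (vanishes)
  i = 2 (even): a_2 · C_{1} = -4 · 1 = -4

Summing the contributions: ∫_{−2}^{2} p(x) ρ_sc(x) dx = 5 + (-4) = 1.


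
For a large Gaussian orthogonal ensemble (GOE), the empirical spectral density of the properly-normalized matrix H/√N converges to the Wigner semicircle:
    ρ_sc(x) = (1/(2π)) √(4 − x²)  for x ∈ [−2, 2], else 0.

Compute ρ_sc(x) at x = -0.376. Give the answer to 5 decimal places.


ρ_sc(x) = (1/(2π)) √(4 − x²). With x = -0.376:
  4 − x² = 4 − (-0.376)² = 4 − 0.141376 = 3.858624.
  √(4 − x²) = 1.964338.
  1/(2π) = 0.159155.
  ρ_sc(-0.376) = 0.159155 · 1.964338 = 0.312634.

Rounded to 5 decimal places: ρ_sc(-0.376) ≈ 0.31263.


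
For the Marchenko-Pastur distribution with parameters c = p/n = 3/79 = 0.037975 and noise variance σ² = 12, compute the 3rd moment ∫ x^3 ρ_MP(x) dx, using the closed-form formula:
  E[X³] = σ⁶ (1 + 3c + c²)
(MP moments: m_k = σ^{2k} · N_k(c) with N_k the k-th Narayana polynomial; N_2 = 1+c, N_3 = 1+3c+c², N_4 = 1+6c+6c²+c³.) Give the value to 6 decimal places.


E[X³] = σ⁶ (1 + 3c + c²) (third MP moment). With σ² = 12 (so σ⁶ = 1728) and c = 3/79 = 0.037975: E[X³] = 1728 · (1 + 3·0.037975 + (0.037975)²) = 1728 · 1.115366.

So E[X^3] = 1927.352668.


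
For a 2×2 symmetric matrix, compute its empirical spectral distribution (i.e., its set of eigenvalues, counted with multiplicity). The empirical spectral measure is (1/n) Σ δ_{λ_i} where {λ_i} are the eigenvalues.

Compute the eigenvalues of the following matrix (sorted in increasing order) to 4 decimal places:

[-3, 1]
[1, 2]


Since M is real symmetric, both eigenvalues are real; they are the roots of det(λI − M) = λ² − (tr M) λ + det M.
tr M = -3 + 2 = -1.
det M = (-3)·2 − 1² = -6 − 1 = -7.
Characteristic polynomial: λ² + λ − 7 = 0.
Discriminant Δ = (tr M)² − 4·det M = 1 − (-28) = 29; √Δ = 5.385165.
λ = (tr M ± √Δ)/2 = (-1 ± 5.385165)/2, giving (tr M − √Δ)/2 = -3.1926 and (tr M + √Δ)/2 = 2.1926.

Eigenvalues sorted in increasing order: [-3.1926, 2.1926].


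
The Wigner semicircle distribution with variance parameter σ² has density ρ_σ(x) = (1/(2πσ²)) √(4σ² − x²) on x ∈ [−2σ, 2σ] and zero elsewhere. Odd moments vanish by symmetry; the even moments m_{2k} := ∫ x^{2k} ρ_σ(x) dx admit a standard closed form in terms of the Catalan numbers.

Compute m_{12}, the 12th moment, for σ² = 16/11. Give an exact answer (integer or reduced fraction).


By the scaled semicircle moment identity, m_{2k} = σ^{2k} · C_k with k = 6.
C_6 = (1/(k+1)) · C(2k, k) = (1/7) · C(12, 6) = (1/7) · 924 = 132.
σ^{2k} = (σ²)^k = (16/11)^6 = 16777216/1771561.

Therefore m_{12} = σ^{12} · C_6 = (16777216/1771561) · 132 = 201326592/161051.


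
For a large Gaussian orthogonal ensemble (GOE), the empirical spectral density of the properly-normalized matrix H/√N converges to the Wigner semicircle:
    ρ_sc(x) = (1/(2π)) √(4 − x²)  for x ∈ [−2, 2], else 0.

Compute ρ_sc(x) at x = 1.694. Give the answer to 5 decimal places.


ρ_sc(x) = (1/(2π)) √(4 − x²). With x = 1.694:
  4 − x² = 4 − (1.694)² = 4 − 2.869636 = 1.130364.
  √(4 − x²) = 1.063186.
  1/(2π) = 0.159155.
  ρ_sc(1.694) = 0.159155 · 1.063186 = 0.169211.

Rounded to 5 decimal places: ρ_sc(1.694) ≈ 0.16921.


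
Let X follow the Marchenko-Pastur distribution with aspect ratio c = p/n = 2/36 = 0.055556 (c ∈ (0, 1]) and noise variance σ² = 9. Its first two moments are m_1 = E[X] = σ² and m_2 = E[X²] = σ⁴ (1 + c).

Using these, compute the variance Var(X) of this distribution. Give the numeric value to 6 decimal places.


m_1 = E[X] = σ² = 9, so m_1² = 81.
m_2 = E[X²] = σ⁴ (1 + c) = 81 · (1 + 0.055556) = 81 · 1.055556 = 85.500000.
(Note m_2 − m_1² simplifies to c · σ⁴ = 0.055556 · 81.)

Var(X) = m_2 − m_1² = 85.500000 − 81 = 4.500000.


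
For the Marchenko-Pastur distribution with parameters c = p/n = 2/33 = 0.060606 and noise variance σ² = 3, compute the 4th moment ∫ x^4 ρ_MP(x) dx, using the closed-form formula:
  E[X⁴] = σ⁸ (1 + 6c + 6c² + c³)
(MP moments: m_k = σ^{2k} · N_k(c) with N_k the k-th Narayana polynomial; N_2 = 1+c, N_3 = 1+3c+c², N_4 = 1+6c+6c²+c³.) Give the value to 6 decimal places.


E[X⁴] = σ⁸ (1 + 6c + 6c² + c³) (fourth MP moment). With σ² = 3 (so σ⁸ = 81) and c = 2/33 = 0.060606: E[X⁴] = 81 · (1 + 6·0.060606 + 6·(0.060606)² + (0.060606)³) = 81 · 1.385898.

So E[X^4] = 112.257701.


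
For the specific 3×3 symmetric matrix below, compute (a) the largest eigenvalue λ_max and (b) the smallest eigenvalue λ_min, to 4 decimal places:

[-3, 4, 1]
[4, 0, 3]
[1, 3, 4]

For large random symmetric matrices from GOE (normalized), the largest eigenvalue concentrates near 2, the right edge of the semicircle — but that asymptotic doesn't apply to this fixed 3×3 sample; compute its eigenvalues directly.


Since M is real symmetric, all three eigenvalues are real; they are the roots of det(λI − M) = λ³ − (tr M) λ² + s λ − det M, where s is the sum of the principal 2×2 minors.
tr M = -3 + 0 + 4 = 1.
s = ((-3)·0 − 4²) + ((-3)·4 − 1²) + (0·4 − 3²) = -16 + (-13) + (-9) = -38.
det M (expand along row 1) = (-3)·(-9) − 4·13 + 1·12 = -13.
Characteristic polynomial: λ³ − λ² − 38λ + 13 = 0.
Substitute λ = y + (tr M)/3 = y + 0.333333 to remove the quadratic term: y³ + p·y + q = 0 with p = s − (tr M)²/3 = -38.333333 and q = −2(tr M)³/27 + (tr M)·s/3 − det M = 0.259259.
Three real roots ⇒ use the trigonometric (Viète) form: r = 2√(−p/3) = 7.149204, φ = arccos(3q/(p·r)) = arccos(-0.002838) = 1.573634 rad.
y_k = r·cos(φ/3 − 2πk/3) for k = 0, 1, 2 gives y = 6.188007, 0.006763, -6.194771.
λ_k = y_k + 0.333333 gives λ = 6.5213, 0.3401, -5.8614 (check: the sum is 1.0000 = tr M).

Hence λ_max = 6.5213 and λ_min = -5.8614.


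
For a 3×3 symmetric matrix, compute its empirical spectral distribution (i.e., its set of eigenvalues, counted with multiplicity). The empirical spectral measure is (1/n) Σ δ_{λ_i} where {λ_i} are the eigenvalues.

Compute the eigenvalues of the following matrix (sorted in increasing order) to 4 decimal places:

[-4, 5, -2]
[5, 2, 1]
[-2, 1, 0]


Since M is real symmetric, all three eigenvalues are real; they are the roots of det(λI − M) = λ³ − (tr M) λ² + s λ − det M, where s is the sum of the principal 2×2 minors.
tr M = -4 + 2 + 0 = -2.
s = ((-4)·2 − 5²) + ((-4)·0 − (-2)²) + (2·0 − 1²) = -33 + (-4) + (-1) = -38.
det M (expand along row 1) = (-4)·(-1) − 5·2 + (-2)·9 = -24.
Characteristic polynomial: λ³ + 2λ² − 38λ + 24 = 0.
Substitute λ = y + (tr M)/3 = y − 0.666667 to remove the quadratic term: y³ + p·y + q = 0 with p = s − (tr M)²/3 = -39.333333 and q = −2(tr M)³/27 + (tr M)·s/3 − det M = 49.925926.
Three real roots ⇒ use the trigonometric (Viète) form: r = 2√(−p/3) = 7.241854, φ = arccos(3q/(p·r)) = arccos(-0.525820) = 2.124475 rad.
y_k = r·cos(φ/3 − 2πk/3) for k = 0, 1, 2 gives y = 5.500630, 1.328978, -6.829608.
λ_k = y_k − 0.666667 gives λ = 4.8340, 0.6623, -7.4963 (check: the sum is -2.0000 = tr M).

Eigenvalues sorted in increasing order: [-7.4963, 0.6623, 4.8340].


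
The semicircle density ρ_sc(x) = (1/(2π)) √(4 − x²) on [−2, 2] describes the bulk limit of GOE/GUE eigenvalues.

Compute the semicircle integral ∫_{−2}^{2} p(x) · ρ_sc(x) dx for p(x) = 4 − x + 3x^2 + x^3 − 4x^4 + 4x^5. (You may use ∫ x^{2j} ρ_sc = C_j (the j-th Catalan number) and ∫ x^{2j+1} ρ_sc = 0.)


Write p(x) = Σ a_i x^i, split into monomials and integrate each against ρ_sc separately.
Using ∫ x^{2j} ρ_sc = C_j = (1/(j+1)) C(2j, j) (Catalan numbers) and ∫ x^{2j+1} ρ_sc = 0 (odd monomials vanish by symmetry):
  i = 0 (even): a_0 · C_{0} = 4 · 1 = 4
  i = 1 (odd): ∫ x^1 ρ_sc = 0 (vanishes)
  i = 2 (even): a_2 · C_{1} = 3 · 1 = 3
  i = 3 (odd): ∫ x^3 ρ_sc = 0 (vanishes)
  i = 4 (even): a_4 · C_{2} = -4 · 2 = -8
  i = 5 (odd): ∫ x^5 ρ_sc = 0 (vanishes)

Summing the contributions: ∫_{−2}^{2} p(x) ρ_sc(x) dx = 4 + 3 + (-8) = -1.


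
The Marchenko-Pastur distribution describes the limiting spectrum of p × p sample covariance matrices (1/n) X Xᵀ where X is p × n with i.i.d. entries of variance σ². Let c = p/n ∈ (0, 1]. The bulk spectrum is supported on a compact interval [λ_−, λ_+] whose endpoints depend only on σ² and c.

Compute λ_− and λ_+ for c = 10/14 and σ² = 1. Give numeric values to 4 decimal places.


c = 10/14 = 0.714286; √c = 0.845154.
λ_− = σ² (1 − √c)² = 1 · (1 − 0.845154)² = 1 · (0.154846)² = 0.023977.
λ_+ = σ² (1 + √c)² = 1 · (1 + 0.845154)² = 1 · (1.845154)² = 3.404594.

Rounded to 4 decimal places: λ_− ≈ 0.0240, λ_+ ≈ 3.4046.


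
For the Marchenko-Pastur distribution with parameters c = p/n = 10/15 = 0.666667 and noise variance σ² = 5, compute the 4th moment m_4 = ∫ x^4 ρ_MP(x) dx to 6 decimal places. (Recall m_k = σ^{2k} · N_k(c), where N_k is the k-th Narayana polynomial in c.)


E[X⁴] = σ⁸ (1 + 6c + 6c² + c³) (fourth MP moment). With σ² = 5 (so σ⁸ = 625) and c = 10/15 = 0.666667: E[X⁴] = 625 · (1 + 6·0.666667 + 6·(0.666667)² + (0.666667)³) = 625 · 7.962963.

So E[X^4] = 4976.851852.


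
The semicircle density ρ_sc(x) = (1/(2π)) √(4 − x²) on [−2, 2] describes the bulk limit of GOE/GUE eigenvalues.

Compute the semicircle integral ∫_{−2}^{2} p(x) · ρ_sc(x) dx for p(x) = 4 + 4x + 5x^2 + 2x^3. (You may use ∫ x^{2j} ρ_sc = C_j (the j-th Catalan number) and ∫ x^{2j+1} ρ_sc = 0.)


Write p(x) = Σ a_i x^i, split into monomials and integrate each against ρ_sc separately.
Using ∫ x^{2j} ρ_sc = C_j = (1/(j+1)) C(2j, j) (Catalan numbers) and ∫ x^{2j+1} ρ_sc = 0 (odd monomials vanish by symmetry):
  i = 0 (even): a_0 · C_{0} = 4 · 1 = 4
  i = 1 (odd): ∫ x^1 ρ_sc = 0 (vanishes)
  i = 2 (even): a_2 · C_{1} = 5 · 1 = 5
  i = 3 (odd): ∫ x^3 ρ_sc = 0 (vanishes)

Summing the contributions: ∫_{−2}^{2} p(x) ρ_sc(x) dx = 4 + 5 = 9.


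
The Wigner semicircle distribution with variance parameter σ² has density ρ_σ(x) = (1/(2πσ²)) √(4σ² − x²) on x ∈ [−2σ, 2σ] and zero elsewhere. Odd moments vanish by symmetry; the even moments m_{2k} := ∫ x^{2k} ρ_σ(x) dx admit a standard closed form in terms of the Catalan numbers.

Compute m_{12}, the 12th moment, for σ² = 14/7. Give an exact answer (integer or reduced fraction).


By the scaled semicircle moment identity, m_{2k} = σ^{2k} · C_k with k = 6.
C_6 = (1/(k+1)) · C(2k, k) = (1/7) · C(12, 6) = (1/7) · 924 = 132.
σ^{2k} = (σ²)^k = (14/7)^6 = 64.

Therefore m_{12} = σ^{12} · C_6 = 64 · 132 = 8448.


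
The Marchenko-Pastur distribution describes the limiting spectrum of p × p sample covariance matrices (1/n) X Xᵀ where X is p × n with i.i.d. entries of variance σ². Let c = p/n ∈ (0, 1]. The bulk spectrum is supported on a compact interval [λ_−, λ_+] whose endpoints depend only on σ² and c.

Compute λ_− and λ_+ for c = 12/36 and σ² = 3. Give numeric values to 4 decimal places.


c = 12/36 = 0.333333; √c = 0.577350.
λ_− = σ² (1 − √c)² = 3 · (1 − 0.577350)² = 3 · (0.422650)² = 0.535898.
λ_+ = σ² (1 + √c)² = 3 · (1 + 0.577350)² = 3 · (1.577350)² = 7.464102.

Rounded to 4 decimal places: λ_− ≈ 0.5359, λ_+ ≈ 7.4641.


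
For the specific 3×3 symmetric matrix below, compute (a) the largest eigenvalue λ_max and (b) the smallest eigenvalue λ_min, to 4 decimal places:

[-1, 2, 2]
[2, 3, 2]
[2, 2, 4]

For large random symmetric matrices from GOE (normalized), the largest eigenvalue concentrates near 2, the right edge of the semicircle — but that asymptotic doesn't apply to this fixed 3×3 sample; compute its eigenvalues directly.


Since M is real symmetric, all three eigenvalues are real; they are the roots of det(λI − M) = λ³ − (tr M) λ² + s λ − det M, where s is the sum of the principal 2×2 minors.
tr M = -1 + 3 + 4 = 6.
s = ((-1)·3 − 2²) + ((-1)·4 − 2²) + (3·4 − 2²) = -7 + (-8) + 8 = -7.
det M (expand along row 1) = (-1)·8 − 2·4 + 2·(-2) = -20.
Characteristic polynomial: λ³ − 6λ² − 7λ + 20 = 0.
Substitute λ = y + (tr M)/3 = y + 2.000000 to remove the quadratic term: y³ + p·y + q = 0 with p = s − (tr M)²/3 = -19.000000 and q = −2(tr M)³/27 + (tr M)·s/3 − det M = -10.000000.
Three real roots ⇒ use the trigonometric (Viète) form: r = 2√(−p/3) = 5.033223, φ = arccos(3q/(p·r)) = arccos(0.313705) = 1.251704 rad.
y_k = r·cos(φ/3 − 2πk/3) for k = 0, 1, 2 gives y = 4.601438, -0.534346, -4.067092.
λ_k = y_k + 2.000000 gives λ = 6.6014, 1.4657, -2.0671 (check: the sum is 6.0000 = tr M).

Hence λ_max = 6.6014 and λ_min = -2.0671.


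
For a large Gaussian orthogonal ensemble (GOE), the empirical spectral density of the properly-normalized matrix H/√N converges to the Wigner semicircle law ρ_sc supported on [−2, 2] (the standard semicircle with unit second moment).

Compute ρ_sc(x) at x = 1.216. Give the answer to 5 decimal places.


ρ_sc(x) = (1/(2π)) √(4 − x²). With x = 1.216:
  4 − x² = 4 − (1.216)² = 4 − 1.478656 = 2.521344.
  √(4 − x²) = 1.587874.
  1/(2π) = 0.159155.
  ρ_sc(1.216) = 0.159155 · 1.587874 = 0.252718.

Rounded to 5 decimal places: ρ_sc(1.216) ≈ 0.25272.


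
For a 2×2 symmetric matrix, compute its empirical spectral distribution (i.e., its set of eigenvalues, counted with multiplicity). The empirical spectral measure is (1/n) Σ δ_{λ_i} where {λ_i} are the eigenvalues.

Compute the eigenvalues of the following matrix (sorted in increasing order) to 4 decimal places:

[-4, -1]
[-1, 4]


Since M is real symmetric, both eigenvalues are real; they are the roots of det(λI − M) = λ² − (tr M) λ + det M.
tr M = -4 + 4 = 0.
det M = (-4)·4 − (-1)² = -16 − 1 = -17.
Characteristic polynomial: λ² − 17 = 0.
Discriminant Δ = (tr M)² − 4·det M = 0 − (-68) = 68; √Δ = 8.246211.
λ = (tr M ± √Δ)/2 = (0 ± 8.246211)/2, giving (tr M − √Δ)/2 = -4.1231 and (tr M + √Δ)/2 = 4.1231.

Eigenvalues sorted in increasing order: [-4.1231, 4.1231].


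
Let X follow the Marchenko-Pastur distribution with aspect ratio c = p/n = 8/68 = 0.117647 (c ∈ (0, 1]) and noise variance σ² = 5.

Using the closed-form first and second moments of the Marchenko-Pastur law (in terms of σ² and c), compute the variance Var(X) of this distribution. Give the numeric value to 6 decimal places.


Recall the MP moments m_1 = E[X] = σ² and m_2 = E[X²] = σ⁴ (1 + c).
m_1 = E[X] = σ² = 5, so m_1² = 25.
m_2 = E[X²] = σ⁴ (1 + c) = 25 · (1 + 0.117647) = 25 · 1.117647 = 27.941176.
(Note m_2 − m_1² simplifies to c · σ⁴ = 0.117647 · 25.)

Var(X) = m_2 − m_1² = 27.941176 − 25 = 2.941176.


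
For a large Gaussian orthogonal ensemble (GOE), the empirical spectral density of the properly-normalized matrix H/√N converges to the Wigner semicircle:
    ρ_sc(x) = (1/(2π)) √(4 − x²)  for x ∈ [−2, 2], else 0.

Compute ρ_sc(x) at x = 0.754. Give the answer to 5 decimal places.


ρ_sc(x) = (1/(2π)) √(4 − x²). With x = 0.754:
  4 − x² = 4 − (0.754)² = 4 − 0.568516 = 3.431484.
  √(4 − x²) = 1.852427.
  1/(2π) = 0.159155.
  ρ_sc(0.754) = 0.159155 · 1.852427 = 0.294823.

Rounded to 5 decimal places: ρ_sc(0.754) ≈ 0.29482.


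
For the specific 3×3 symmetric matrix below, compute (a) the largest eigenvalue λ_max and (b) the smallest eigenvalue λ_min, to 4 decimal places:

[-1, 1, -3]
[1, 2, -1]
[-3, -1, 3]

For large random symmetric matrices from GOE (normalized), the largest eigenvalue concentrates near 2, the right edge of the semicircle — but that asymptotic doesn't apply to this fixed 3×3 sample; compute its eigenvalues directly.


Since M is real symmetric, all three eigenvalues are real; they are the roots of det(λI − M) = λ³ − (tr M) λ² + s λ − det M, where s is the sum of the principal 2×2 minors.
tr M = -1 + 2 + 3 = 4.
s = ((-1)·2 − 1²) + ((-1)·3 − (-3)²) + (2·3 − (-1)²) = -3 + (-12) + 5 = -10.
det M (expand along row 1) = (-1)·5 − 1·0 + (-3)·5 = -20.
Characteristic polynomial: λ³ − 4λ² − 10λ + 20 = 0.
Substitute λ = y + (tr M)/3 = y + 1.333333 to remove the quadratic term: y³ + p·y + q = 0 with p = s − (tr M)²/3 = -15.333333 and q = −2(tr M)³/27 + (tr M)·s/3 − det M = 1.925926.
Three real roots ⇒ use the trigonometric (Viète) form: r = 2√(−p/3) = 4.521553, φ = arccos(3q/(p·r)) = arccos(-0.083337) = 1.654230 rad.
y_k = r·cos(φ/3 − 2πk/3) for k = 0, 1, 2 gives y = 3.851399, 0.125733, -3.977133.
λ_k = y_k + 1.333333 gives λ = 5.1847, 1.4591, -2.6438 (check: the sum is 4.0000 = tr M).

Hence λ_max = 5.1847 and λ_min = -2.6438.


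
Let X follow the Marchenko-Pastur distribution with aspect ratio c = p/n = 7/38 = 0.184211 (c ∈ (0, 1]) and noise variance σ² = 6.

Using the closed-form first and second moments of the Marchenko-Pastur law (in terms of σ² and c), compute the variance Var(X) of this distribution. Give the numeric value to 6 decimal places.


Recall the MP moments m_1 = E[X] = σ² and m_2 = E[X²] = σ⁴ (1 + c).
m_1 = E[X] = σ² = 6, so m_1² = 36.
m_2 = E[X²] = σ⁴ (1 + c) = 36 · (1 + 0.184211) = 36 · 1.184211 = 42.631579.
(Note m_2 − m_1² simplifies to c · σ⁴ = 0.184211 · 36.)

Var(X) = m_2 − m_1² = 42.631579 − 36 = 6.631579.


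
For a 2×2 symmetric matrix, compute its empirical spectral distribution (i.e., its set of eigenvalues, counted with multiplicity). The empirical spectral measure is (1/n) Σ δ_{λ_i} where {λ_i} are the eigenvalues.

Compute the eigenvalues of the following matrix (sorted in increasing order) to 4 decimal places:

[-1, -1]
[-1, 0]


Since M is real symmetric, both eigenvalues are real; they are the roots of det(λI − M) = λ² − (tr M) λ + det M.
tr M = -1 + 0 = -1.
det M = (-1)·0 − (-1)² = 0 − 1 = -1.
Characteristic polynomial: λ² + λ − 1 = 0.
Discriminant Δ = (tr M)² − 4·det M = 1 − (-4) = 5; √Δ = 2.236068.
λ = (tr M ± √Δ)/2 = (-1 ± 2.236068)/2, giving (tr M − √Δ)/2 = -1.6180 and (tr M + √Δ)/2 = 0.6180.

Eigenvalues sorted in increasing order: [-1.6180, 0.6180].


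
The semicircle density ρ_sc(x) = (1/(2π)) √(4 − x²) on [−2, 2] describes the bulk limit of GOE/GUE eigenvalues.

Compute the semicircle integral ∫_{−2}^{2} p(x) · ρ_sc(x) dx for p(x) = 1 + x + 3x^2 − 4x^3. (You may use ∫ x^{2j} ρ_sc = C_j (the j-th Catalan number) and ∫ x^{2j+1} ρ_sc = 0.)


Write p(x) = Σ a_i x^i, split into monomials and integrate each against ρ_sc separately.
Using ∫ x^{2j} ρ_sc = C_j = (1/(j+1)) C(2j, j) (Catalan numbers) and ∫ x^{2j+1} ρ_sc = 0 (odd monomials vanish by symmetry):
  i = 0 (even): a_0 · C_{0} = 1 · 1 = 1
  i = 1 (odd): ∫ x^1 ρ_sc = 0 (vanishes)
  i = 2 (even): a_2 · C_{1} = 3 · 1 = 3
  i = 3 (odd): ∫ x^3 ρ_sc = 0 (vanishes)

Summing the contributions: ∫_{−2}^{2} p(x) ρ_sc(x) dx = 1 + 3 = 4.
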